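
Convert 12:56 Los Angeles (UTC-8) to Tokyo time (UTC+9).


05:56 (next day)

Time difference = UTC+9 - UTC-8 = +17 hours
New hour = (12 + 17) mod 24
= 29 mod 24 = 5
Minutes unchanged → 05:56; 29 ≥ 24 → next day


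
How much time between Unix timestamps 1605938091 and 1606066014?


127923 seconds (35.5 hours / 1.48 days)

Difference = 1606066014 - 1605938091 = 127923 seconds
In hours: 127923 / 3600 ≈ 35.5
In days: 127923 / 86400 ≈ 1.48


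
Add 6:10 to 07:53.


14:03

Start: 473 minutes from midnight
Add: 370 minutes
Total: 843 minutes
Hours: 843 ÷ 60 = 14 remainder 3


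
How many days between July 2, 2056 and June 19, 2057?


From July 2, 2056 to June 19, 2057
Rest of July 2056: 31 - 2 = 29
Full months: August 31, September 30, October 31, November 30, December 31, January 31, February 2057 28, March 31, April 30, May 31
Days into June 2057: 19
Total = 29 + 31 + 30 + 31 + 30 + 31 + 31 + 28 + 31 + 30 + 31 + 19 = 352 days

352 days


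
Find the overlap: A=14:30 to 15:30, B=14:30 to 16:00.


Meeting A: 870-930 (in minutes from midnight)
Meeting B: 870-960
Overlap start = max(870, 870) = 870
Overlap end = min(930, 960) = 930
Overlap = max(0, 930 - 870) = 60 min

60 minutes


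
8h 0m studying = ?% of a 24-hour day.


33.3%

Time: 480 minutes
Day: 1440 minutes
Percentage = (480/1440) × 100 ≈ 33.3%


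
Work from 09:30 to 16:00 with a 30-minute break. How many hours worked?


Total time = (16×60+0) - (9×60+30)
= 960 - 570 = 390 min
Minus break: 390 - 30 = 360 min
= 6h 0m

6h 0m (360 minutes)


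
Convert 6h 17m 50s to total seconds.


22670 seconds

Hours: 6 × 3600 = 21600
Minutes: 17 × 60 = 1020
Seconds: 50
Total = 21600 + 1020 + 50 = 22670


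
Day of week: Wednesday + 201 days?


Start: Wednesday (index 2)
(2 + 201) mod 7
= 203 mod 7
= 0
Index 0 → Monday

Monday


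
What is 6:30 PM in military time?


Input: 6:30 PM
PM: 6 + 12 = 18

18:30


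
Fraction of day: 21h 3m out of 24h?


0.8771 (87.71%)

Total minutes: 21×60 + 3 = 1263
Day = 24×60 = 1440 minutes
Fraction = 1263/1440 ≈ 0.8771
As a percentage: 1263/1440 × 100 ≈ 87.71%


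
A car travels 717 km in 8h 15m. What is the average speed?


Distance: 717 km
Time: 8h 15m = 495 min = 495/60 = 33/4 hours
Speed = 717 ÷ (33/4) = 717 × 4 / 33 = 2868/33 ≈ 86.9 km/h

86.9 km/h


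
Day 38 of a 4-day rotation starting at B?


Shifts: A, B, C, D
Start: B (index 1)
Day 38: (1 + 38 - 1) mod 4
= 38 mod 4
= 2
Index 2 → shift C

Shift C


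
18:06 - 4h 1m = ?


Start: 1086 minutes from midnight
Subtract: 241 minutes
Remaining: 1086 - 241 = 845
Hours: 14, Minutes: 5

14:05


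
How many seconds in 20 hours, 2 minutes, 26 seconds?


72146 seconds

Hours: 20 × 3600 = 72000
Minutes: 2 × 60 = 120
Seconds: 26
Total = 72000 + 120 + 26 = 72146


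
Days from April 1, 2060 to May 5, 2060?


34 days

From April 1, 2060 to May 5, 2060
Rest of April 2060: 30 - 1 = 29
Days into May 2060: 5
Total = 29 + 5 = 34 days


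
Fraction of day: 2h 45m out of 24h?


Total minutes: 2×60 + 45 = 165
Day = 24×60 = 1440 minutes
Fraction = 165/1440 ≈ 0.1146
As a percentage: 165/1440 × 100 ≈ 11.46%

0.1146 (11.46%)


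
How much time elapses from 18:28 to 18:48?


End time in minutes: 18×60 + 48 = 1128
Start time in minutes: 18×60 + 28 = 1108
Difference = 1128 - 1108 = 20 minutes
= 0 hours 20 minutes

0h 20m


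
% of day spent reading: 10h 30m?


43.8%

Time: 630 minutes
Day: 1440 minutes
Percentage = (630/1440) × 100 ≈ 43.8%


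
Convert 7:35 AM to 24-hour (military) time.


07:35

Input: 7:35 AM
AM hour stays: 7


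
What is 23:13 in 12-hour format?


Hour: 23
23 - 12 = 11 → PM

11:13 PM


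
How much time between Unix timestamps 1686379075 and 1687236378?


857303 seconds (238.1 hours / 9.92 days)

Difference = 1687236378 - 1686379075 = 857303 seconds
In hours: 857303 / 3600 ≈ 238.1
In days: 857303 / 86400 ≈ 9.92


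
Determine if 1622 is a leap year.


Rules: divisible by 4 AND (not by 100 OR by 400)
1622 ÷ 4 = 405 remainder 2 → not divisible by 4
Not divisible by 4 → not a leap year

No


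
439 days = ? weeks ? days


Weeks: 439 ÷ 7 = 62 remainder 5

62 weeks 5 days


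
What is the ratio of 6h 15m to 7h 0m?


Duration 1: 375 minutes
Duration 2: 420 minutes
Ratio = 375:420
GCD = 15
Simplified = 25:28
As a decimal: 25/28 ≈ 0.89

25:28 (0.89)


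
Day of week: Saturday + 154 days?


Start: Saturday (index 5)
(5 + 154) mod 7
= 159 mod 7
= 5
Index 5 → Saturday

Saturday


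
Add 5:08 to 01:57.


07:05

Start: 117 minutes from midnight
Add: 308 minutes
Total: 425 minutes
Hours: 425 ÷ 60 = 7 remainder 5


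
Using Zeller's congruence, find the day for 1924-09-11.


Thursday

Zeller's congruence:
q=11, m=9, k=24, j=19
h = (11 + ⌊13×10/5⌋ + 24 + ⌊24/4⌋ + ⌊19/4⌋ - 2×19) mod 7
= (11 + 26 + 24 + 6 + 4 - 38) mod 7
= 33 mod 7 = 5
h=5 → Thursday


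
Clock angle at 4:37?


Hour hand = 4×30 + 37×0.5 = 138.5°
Minute hand = 37×6 = 222°
Difference = |138.5 - 222| = 83.5°

83.5°


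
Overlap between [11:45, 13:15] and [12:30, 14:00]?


Meeting A: 705-795 (in minutes from midnight)
Meeting B: 750-840
Overlap start = max(705, 750) = 750
Overlap end = min(795, 840) = 795
Overlap = max(0, 795 - 750) = 45 min

45 minutes


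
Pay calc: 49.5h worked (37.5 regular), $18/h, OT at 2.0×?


Regular: 37.5h × $18 = $675.00
Overtime: 49.5 - 37.5 = 12.0h
OT pay: 12.0h × $18 × 2.0 = $432.00
Total = $675.00 + $432.00 = $1107.00

$1107.00


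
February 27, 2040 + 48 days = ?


Start: February 27, 2040
Add 48 days
February 27 → March 1: 29 - 27 + 1 = 3 days (48 - 3 = 45 left)
March 1 → April 1: 31 - 1 + 1 = 31 days (45 - 31 = 14 left)
April 1 + 14 = April 15, 2040

April 15, 2040


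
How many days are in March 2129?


Month: March (month 3)
March has 31 days

31 days


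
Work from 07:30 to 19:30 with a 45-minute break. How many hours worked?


Total time = (19×60+30) - (7×60+30)
= 1170 - 450 = 720 min
Minus break: 720 - 45 = 675 min
= 11h 15m

11h 15m (675 minutes)


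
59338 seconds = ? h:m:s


16h 28m 58s

Hours: 59338 ÷ 3600 = 16 remainder 1738
Minutes: 1738 ÷ 60 = 28 remainder 58
Seconds: 58


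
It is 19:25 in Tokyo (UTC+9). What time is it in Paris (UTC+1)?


11:25

Time difference = UTC+1 - UTC+9 = -8 hours
New hour = (19 -8) mod 24
= 11 mod 24 = 11
Minutes unchanged → 11:25


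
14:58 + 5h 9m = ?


20:07

Start: 898 minutes from midnight
Add: 309 minutes
Total: 1207 minutes
Hours: 1207 ÷ 60 = 20 remainder 7


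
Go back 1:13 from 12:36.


11:23

Start: 756 minutes from midnight
Subtract: 73 minutes
Remaining: 756 - 73 = 683
Hours: 11, Minutes: 23


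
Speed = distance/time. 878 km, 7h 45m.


Distance: 878 km
Time: 7h 45m = 465 min = 465/60 = 31/4 hours
Speed = 878 ÷ (31/4) = 878 × 4 / 31 = 3512/31 ≈ 113.3 km/h

113.3 km/h


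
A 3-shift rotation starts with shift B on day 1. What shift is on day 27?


Shifts: A, B, C
Start: B (index 1)
Day 27: (1 + 27 - 1) mod 3
= 27 mod 3
= 0
Index 0 → shift A

Shift A


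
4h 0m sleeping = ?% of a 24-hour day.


16.7%

Time: 240 minutes
Day: 1440 minutes
Percentage = (240/1440) × 100 ≈ 16.7%


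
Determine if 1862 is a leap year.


Rules: divisible by 4 AND (not by 100 OR by 400)
1862 ÷ 4 = 465 remainder 2 → not divisible by 4
Not divisible by 4 → not a leap year

No


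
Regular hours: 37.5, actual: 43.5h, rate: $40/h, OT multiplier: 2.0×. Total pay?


Regular: 37.5h × $40 = $1500.00
Overtime: 43.5 - 37.5 = 6.0h
OT pay: 6.0h × $40 × 2.0 = $480.00
Total = $1500.00 + $480.00 = $1980.00

$1980.00


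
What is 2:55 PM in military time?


14:55

Input: 2:55 PM
PM: 2 + 12 = 14


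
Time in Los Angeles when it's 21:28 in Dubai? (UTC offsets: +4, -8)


Time difference = UTC-8 - UTC+4 = -12 hours
New hour = (21 -12) mod 24
= 9 mod 24 = 9
Minutes unchanged → 09:28

09:28


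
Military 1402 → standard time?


2:02 PM

Hour: 14
14 - 12 = 2 → PM


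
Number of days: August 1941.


31 days

Month: August (month 8)
August has 31 days


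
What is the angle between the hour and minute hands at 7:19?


105.5°

Hour hand = 7×30 + 19×0.5 = 219.5°
Minute hand = 19×6 = 114°
Difference = |219.5 - 114| = 105.5°


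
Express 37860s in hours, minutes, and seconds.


Hours: 37860 ÷ 3600 = 10 remainder 1860
Minutes: 1860 ÷ 60 = 31 remainder 0
Seconds: 0

10h 31m 0s


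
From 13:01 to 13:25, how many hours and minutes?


0h 24m

End time in minutes: 13×60 + 25 = 805
Start time in minutes: 13×60 + 1 = 781
Difference = 805 - 781 = 24 minutes
= 0 hours 24 minutes


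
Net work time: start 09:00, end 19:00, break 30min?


9h 30m (570 minutes)

Total time = (19×60+0) - (9×60+0)
= 1140 - 540 = 600 min
Minus break: 600 - 30 = 570 min
= 9h 30m


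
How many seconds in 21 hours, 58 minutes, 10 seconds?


Hours: 21 × 3600 = 75600
Minutes: 58 × 60 = 3480
Seconds: 10
Total = 75600 + 3480 + 10 = 79090

79090 seconds


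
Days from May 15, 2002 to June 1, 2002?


From May 15, 2002 to June 1, 2002
Rest of May 2002: 31 - 15 = 16
Days into June 2002: 1
Total = 16 + 1 = 17 days

17 days


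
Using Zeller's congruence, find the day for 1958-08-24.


Zeller's congruence:
q=24, m=8, k=58, j=19
h = (24 + ⌊13×9/5⌋ + 58 + ⌊58/4⌋ + ⌊19/4⌋ - 2×19) mod 7
= (24 + 23 + 58 + 14 + 4 - 38) mod 7
= 85 mod 7 = 1
h=1 → Sunday

Sunday


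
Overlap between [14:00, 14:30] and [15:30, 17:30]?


0 minutes

Meeting A: 840-870 (in minutes from midnight)
Meeting B: 930-1050
Overlap start = max(840, 930) = 930
Overlap end = min(870, 1050) = 870
Overlap = max(0, 870 - 930) = 0 min


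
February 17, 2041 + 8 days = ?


February 25, 2041

Start: February 17, 2041
Add 8 days
February 17 + 8 = February 25, 2041


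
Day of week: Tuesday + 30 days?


Start: Tuesday (index 1)
(1 + 30) mod 7
= 31 mod 7
= 3
Index 3 → Thursday

Thursday


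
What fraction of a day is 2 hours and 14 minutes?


Total minutes: 2×60 + 14 = 134
Day = 24×60 = 1440 minutes
Fraction = 134/1440 ≈ 0.0931
As a percentage: 134/1440 × 100 ≈ 9.31%

0.0931 (9.31%)


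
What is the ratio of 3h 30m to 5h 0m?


7:10 (0.70)

Duration 1: 210 minutes
Duration 2: 300 minutes
Ratio = 210:300
GCD = 30
Simplified = 7:10
As a decimal: 7/10 = 0.70


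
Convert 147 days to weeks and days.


Weeks: 147 ÷ 7 = 21 remainder 0

21 weeks 0 days


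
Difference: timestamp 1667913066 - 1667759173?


Difference = 1667913066 - 1667759173 = 153893 seconds
In hours: 153893 / 3600 ≈ 42.7
In days: 153893 / 86400 ≈ 1.78

153893 seconds (42.7 hours / 1.78 days)


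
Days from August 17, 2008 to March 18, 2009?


213 days

From August 17, 2008 to March 18, 2009
Rest of August 2008: 31 - 17 = 14
Full months: September 30, October 31, November 30, December 31, January 31, February 2009 28
Days into March 2009: 18
Total = 14 + 30 + 31 + 30 + 31 + 31 + 28 + 18 = 213 days


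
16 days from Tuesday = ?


Thursday

Start: Tuesday (index 1)
(1 + 16) mod 7
= 17 mod 7
= 3
Index 3 → Thursday


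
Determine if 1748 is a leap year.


Rules: divisible by 4 AND (not by 100 OR by 400)
1748 ÷ 4 = 437 exactly → divisible by 4
1748 ÷ 100 = 17 remainder 48 → not divisible by 100
Divisible by 4 but not by 100 → leap year

Yes


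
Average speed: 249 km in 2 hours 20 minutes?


106.7 km/h

Distance: 249 km
Time: 2h 20m = 140 min = 140/60 = 7/3 hours
Speed = 249 ÷ (7/3) = 249 × 3 / 7 = 747/7 ≈ 106.7 km/h


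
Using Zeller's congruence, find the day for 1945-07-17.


Tuesday

Zeller's congruence:
q=17, m=7, k=45, j=19
h = (17 + ⌊13×8/5⌋ + 45 + ⌊45/4⌋ + ⌊19/4⌋ - 2×19) mod 7
= (17 + 20 + 45 + 11 + 4 - 38) mod 7
= 59 mod 7 = 3
h=3 → Tuesday


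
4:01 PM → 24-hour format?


16:01

Input: 4:01 PM
PM: 4 + 12 = 16


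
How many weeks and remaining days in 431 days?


61 weeks 4 days

Weeks: 431 ÷ 7 = 61 remainder 4


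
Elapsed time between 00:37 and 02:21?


End time in minutes: 2×60 + 21 = 141
Start time in minutes: 0×60 + 37 = 37
Difference = 141 - 37 = 104 minutes
= 1 hours 44 minutes

1h 44m


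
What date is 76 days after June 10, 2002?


August 25, 2002

Start: June 10, 2002
Add 76 days
June 10 → July 1: 30 - 10 + 1 = 21 days (76 - 21 = 55 left)
July 1 → August 1: 31 - 1 + 1 = 31 days (55 - 31 = 24 left)
August 1 + 24 = August 25, 2002


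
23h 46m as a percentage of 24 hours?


0.9903 (99.03%)

Total minutes: 23×60 + 46 = 1426
Day = 24×60 = 1440 minutes
Fraction = 1426/1440 ≈ 0.9903
As a percentage: 1426/1440 × 100 ≈ 99.03%


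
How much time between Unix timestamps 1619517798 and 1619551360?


Difference = 1619551360 - 1619517798 = 33562 seconds
In hours: 33562 / 3600 ≈ 9.3
In days: 33562 / 86400 ≈ 0.39

33562 seconds (9.3 hours / 0.39 days)


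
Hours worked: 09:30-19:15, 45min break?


9h 0m (540 minutes)

Total time = (19×60+15) - (9×60+30)
= 1155 - 570 = 585 min
Minus break: 585 - 45 = 540 min
= 9h 0m


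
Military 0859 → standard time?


8:59 AM

Hour: 8
8 < 12 → AM


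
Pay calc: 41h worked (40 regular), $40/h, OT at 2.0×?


$1680.00

Regular: 40h × $40 = $1600.00
Overtime: 41 - 40 = 1h
OT pay: 1h × $40 × 2.0 = $80.00
Total = $1600.00 + $80.00 = $1680.00


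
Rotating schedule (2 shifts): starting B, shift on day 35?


Shift B

Shifts: A, B
Start: B (index 1)
Day 35: (1 + 35 - 1) mod 2
= 35 mod 2
= 1
Index 1 → shift B


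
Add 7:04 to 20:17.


Start: 1217 minutes from midnight
Add: 424 minutes
Total: 1641 minutes
Hours: 1641 ÷ 60 = 27 remainder 21
27 ≥ 24 → 27 - 24 = 3 (next day)

03:21 (next day)


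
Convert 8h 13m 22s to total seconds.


29602 seconds

Hours: 8 × 3600 = 28800
Minutes: 13 × 60 = 780
Seconds: 22
Total = 28800 + 780 + 22 = 29602


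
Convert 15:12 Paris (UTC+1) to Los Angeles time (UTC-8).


Time difference = UTC-8 - UTC+1 = -9 hours
New hour = (15 -9) mod 24
= 6 mod 24 = 6
Minutes unchanged → 06:12

06:12


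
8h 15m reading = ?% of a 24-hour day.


34.4%

Time: 495 minutes
Day: 1440 minutes
Percentage = (495/1440) × 100 ≈ 34.4%


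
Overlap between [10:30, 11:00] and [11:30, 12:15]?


Meeting A: 630-660 (in minutes from midnight)
Meeting B: 690-735
Overlap start = max(630, 690) = 690
Overlap end = min(660, 735) = 660
Overlap = max(0, 660 - 690) = 0 min

0 minutes


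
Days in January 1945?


Month: January (month 1)
January has 31 days

31 days


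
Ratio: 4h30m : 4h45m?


Duration 1: 270 minutes
Duration 2: 285 minutes
Ratio = 270:285
GCD = 15
Simplified = 18:19
As a decimal: 18/19 ≈ 0.95

18:19 (0.95)


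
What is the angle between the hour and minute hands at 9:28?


116.0°

Hour hand = 9×30 + 28×0.5 = 284.0°
Minute hand = 28×6 = 168°
Difference = |284.0 - 168| = 116.0°


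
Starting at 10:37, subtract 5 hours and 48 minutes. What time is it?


04:49

Start: 637 minutes from midnight
Subtract: 348 minutes
Remaining: 637 - 348 = 289
Hours: 4, Minutes: 49


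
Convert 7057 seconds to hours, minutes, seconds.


Hours: 7057 ÷ 3600 = 1 remainder 3457
Minutes: 3457 ÷ 60 = 57 remainder 37
Seconds: 37

1h 57m 37s


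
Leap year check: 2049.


Rules: divisible by 4 AND (not by 100 OR by 400)
2049 ÷ 4 = 512 remainder 1 → not divisible by 4
Not divisible by 4 → not a leap year

No


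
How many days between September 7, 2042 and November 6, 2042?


From September 7, 2042 to November 6, 2042
Rest of September 2042: 30 - 7 = 23
Full months: October 31
Days into November 2042: 6
Total = 23 + 31 + 6 = 60 days

60 days


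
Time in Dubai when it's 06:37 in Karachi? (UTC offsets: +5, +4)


05:37

Time difference = UTC+4 - UTC+5 = -1 hours
New hour = (6 -1) mod 24
= 5 mod 24 = 5
Minutes unchanged → 05:37


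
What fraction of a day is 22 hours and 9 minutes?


0.9229 (92.29%)

Total minutes: 22×60 + 9 = 1329
Day = 24×60 = 1440 minutes
Fraction = 1329/1440 ≈ 0.9229
As a percentage: 1329/1440 × 100 ≈ 92.29%


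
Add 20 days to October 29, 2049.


November 18, 2049

Start: October 29, 2049
Add 20 days
October 29 → November 1: 31 - 29 + 1 = 3 days (20 - 3 = 17 left)
November 1 + 17 = November 18, 2049


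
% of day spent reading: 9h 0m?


37.5%

Time: 540 minutes
Day: 1440 minutes
Percentage = (540/1440) × 100 = 37.5%


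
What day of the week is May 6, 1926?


Zeller's congruence:
q=6, m=5, k=26, j=19
h = (6 + ⌊13×6/5⌋ + 26 + ⌊26/4⌋ + ⌊19/4⌋ - 2×19) mod 7
= (6 + 15 + 26 + 6 + 4 - 38) mod 7
= 19 mod 7 = 5
h=5 → Thursday

Thursday


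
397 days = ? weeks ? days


56 weeks 5 days

Weeks: 397 ÷ 7 = 56 remainder 5


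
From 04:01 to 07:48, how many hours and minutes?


3h 47m

End time in minutes: 7×60 + 48 = 468
Start time in minutes: 4×60 + 1 = 241
Difference = 468 - 241 = 227 minutes
= 3 hours 47 minutes


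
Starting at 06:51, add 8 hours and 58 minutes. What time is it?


Start: 411 minutes from midnight
Add: 538 minutes
Total: 949 minutes
Hours: 949 ÷ 60 = 15 remainder 49

15:49


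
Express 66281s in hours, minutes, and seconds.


Hours: 66281 ÷ 3600 = 18 remainder 1481
Minutes: 1481 ÷ 60 = 24 remainder 41
Seconds: 41

18h 24m 41s


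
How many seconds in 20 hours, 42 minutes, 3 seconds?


74523 seconds

Hours: 20 × 3600 = 72000
Minutes: 42 × 60 = 2520
Seconds: 3
Total = 72000 + 2520 + 3 = 74523


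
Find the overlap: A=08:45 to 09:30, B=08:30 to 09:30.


45 minutes

Meeting A: 525-570 (in minutes from midnight)
Meeting B: 510-570
Overlap start = max(525, 510) = 525
Overlap end = min(570, 570) = 570
Overlap = max(0, 570 - 525) = 45 min


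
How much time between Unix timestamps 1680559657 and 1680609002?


Difference = 1680609002 - 1680559657 = 49345 seconds
In hours: 49345 / 3600 ≈ 13.7
In days: 49345 / 86400 ≈ 0.57

49345 seconds (13.7 hours / 0.57 days)


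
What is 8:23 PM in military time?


Input: 8:23 PM
PM: 8 + 12 = 20

20:23


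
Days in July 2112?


31 days

Month: July (month 7)
July has 31 days


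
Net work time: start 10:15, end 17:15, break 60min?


Total time = (17×60+15) - (10×60+15)
= 1035 - 615 = 420 min
Minus break: 420 - 60 = 360 min
= 6h 0m

6h 0m (360 minutes)


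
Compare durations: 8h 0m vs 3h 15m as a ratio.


Duration 1: 480 minutes
Duration 2: 195 minutes
Ratio = 480:195
GCD = 15
Simplified = 32:13
As a decimal: 32/13 ≈ 2.46

32:13 (2.46)


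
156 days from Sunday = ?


Start: Sunday (index 6)
(6 + 156) mod 7
= 162 mod 7
= 1
Index 1 → Tuesday

Tuesday


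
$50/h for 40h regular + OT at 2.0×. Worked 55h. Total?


$3500.00

Regular: 40h × $50 = $2000.00
Overtime: 55 - 40 = 15h
OT pay: 15h × $50 × 2.0 = $1500.00
Total = $2000.00 + $1500.00 = $3500.00


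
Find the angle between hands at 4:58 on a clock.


161.0°

Hour hand = 4×30 + 58×0.5 = 149.0°
Minute hand = 58×6 = 348°
Difference = |149.0 - 348| = 199.0°
Since > 180°: 360 - 199.0 = 161.0°


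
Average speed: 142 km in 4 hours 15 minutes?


Distance: 142 km
Time: 4h 15m = 255 min = 255/60 = 17/4 hours
Speed = 142 ÷ (17/4) = 142 × 4 / 17 = 568/17 ≈ 33.4 km/h

33.4 km/h


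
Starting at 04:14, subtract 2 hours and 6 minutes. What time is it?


02:08

Start: 254 minutes from midnight
Subtract: 126 minutes
Remaining: 254 - 126 = 128
Hours: 2, Minutes: 8


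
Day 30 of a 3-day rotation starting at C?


Shift B

Shifts: A, B, C
Start: C (index 2)
Day 30: (2 + 30 - 1) mod 3
= 31 mod 3
= 1
Index 1 → shift B


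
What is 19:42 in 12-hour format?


7:42 PM

Hour: 19
19 - 12 = 7 → PM


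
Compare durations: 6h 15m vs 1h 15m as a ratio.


5:1 (5.00)

Duration 1: 375 minutes
Duration 2: 75 minutes
Ratio = 375:75
GCD = 75
Simplified = 5:1
As a decimal: 5/1 = 5.00


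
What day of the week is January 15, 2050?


Zeller's congruence:
q=15, m=13, k=49, j=20
h = (15 + ⌊13×14/5⌋ + 49 + ⌊49/4⌋ + ⌊20/4⌋ - 2×20) mod 7
= (15 + 36 + 49 + 12 + 5 - 40) mod 7
= 77 mod 7 = 0
h=0 → Saturday

Saturday


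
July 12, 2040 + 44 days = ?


August 25, 2040

Start: July 12, 2040
Add 44 days
July 12 → August 1: 31 - 12 + 1 = 20 days (44 - 20 = 24 left)
August 1 + 24 = August 25, 2040


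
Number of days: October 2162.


31 days

Month: October (month 10)
October has 31 days


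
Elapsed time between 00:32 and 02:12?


1h 40m

End time in minutes: 2×60 + 12 = 132
Start time in minutes: 0×60 + 32 = 32
Difference = 132 - 32 = 100 minutes
= 1 hours 40 minutes


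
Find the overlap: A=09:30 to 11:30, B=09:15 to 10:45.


75 minutes

Meeting A: 570-690 (in minutes from midnight)
Meeting B: 555-645
Overlap start = max(570, 555) = 570
Overlap end = min(690, 645) = 645
Overlap = max(0, 645 - 570) = 75 min


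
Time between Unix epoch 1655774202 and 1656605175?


Difference = 1656605175 - 1655774202 = 830973 seconds
In hours: 830973 / 3600 ≈ 230.8
In days: 830973 / 86400 ≈ 9.62

830973 seconds (230.8 hours / 9.62 days)


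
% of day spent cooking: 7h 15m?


Time: 435 minutes
Day: 1440 minutes
Percentage = (435/1440) × 100 ≈ 30.2%

30.2%


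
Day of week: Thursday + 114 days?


Start: Thursday (index 3)
(3 + 114) mod 7
= 117 mod 7
= 5
Index 5 → Saturday

Saturday


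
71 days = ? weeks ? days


Weeks: 71 ÷ 7 = 10 remainder 1

10 weeks 1 days


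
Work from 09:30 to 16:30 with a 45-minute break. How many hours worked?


Total time = (16×60+30) - (9×60+30)
= 990 - 570 = 420 min
Minus break: 420 - 45 = 375 min
= 6h 15m

6h 15m (375 minutes)


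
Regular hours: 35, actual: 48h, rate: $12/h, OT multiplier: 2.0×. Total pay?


Regular: 35h × $12 = $420.00
Overtime: 48 - 35 = 13h
OT pay: 13h × $12 × 2.0 = $312.00
Total = $420.00 + $312.00 = $732.00

$732.00


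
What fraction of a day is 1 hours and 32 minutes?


Total minutes: 1×60 + 32 = 92
Day = 24×60 = 1440 minutes
Fraction = 92/1440 ≈ 0.0639
As a percentage: 92/1440 × 100 ≈ 6.39%

0.0639 (6.39%)


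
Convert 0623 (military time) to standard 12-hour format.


6:23 AM

Hour: 6
6 < 12 → AM


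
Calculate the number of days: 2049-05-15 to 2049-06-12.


28 days

From May 15, 2049 to June 12, 2049
Rest of May 2049: 31 - 15 = 16
Days into June 2049: 12
Total = 16 + 12 = 28 days


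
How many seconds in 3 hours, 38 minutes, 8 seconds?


Hours: 3 × 3600 = 10800
Minutes: 38 × 60 = 2280
Seconds: 8
Total = 10800 + 2280 + 8 = 13088

13088 seconds


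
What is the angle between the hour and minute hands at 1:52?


Hour hand = 1×30 + 52×0.5 = 56.0°
Minute hand = 52×6 = 312°
Difference = |56.0 - 312| = 256.0°
Since > 180°: 360 - 256.0 = 104.0°

104.0°


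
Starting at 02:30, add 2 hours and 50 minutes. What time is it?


05:20

Start: 150 minutes from midnight
Add: 170 minutes
Total: 320 minutes
Hours: 320 ÷ 60 = 5 remainder 20


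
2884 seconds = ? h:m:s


0h 48m 4s

Hours: 2884 ÷ 3600 = 0 remainder 2884
Minutes: 2884 ÷ 60 = 48 remainder 4
Seconds: 4


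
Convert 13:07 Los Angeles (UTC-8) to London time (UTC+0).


Time difference = UTC+0 - UTC-8 = +8 hours
New hour = (13 + 8) mod 24
= 21 mod 24 = 21
Minutes unchanged → 21:07

21:07


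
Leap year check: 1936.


Yes

Rules: divisible by 4 AND (not by 100 OR by 400)
1936 ÷ 4 = 484 exactly → divisible by 4
1936 ÷ 100 = 19 remainder 36 → not divisible by 100
Divisible by 4 but not by 100 → leap year


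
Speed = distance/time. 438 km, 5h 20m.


Distance: 438 km
Time: 5h 20m = 320 min = 320/60 = 16/3 hours
Speed = 438 ÷ (16/3) = 438 × 3 / 16 = 1314/16 ≈ 82.1 km/h

82.1 km/h


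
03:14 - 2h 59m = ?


00:15

Start: 194 minutes from midnight
Subtract: 179 minutes
Remaining: 194 - 179 = 15
Hours: 0, Minutes: 15


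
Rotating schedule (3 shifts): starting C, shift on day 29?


Shifts: A, B, C
Start: C (index 2)
Day 29: (2 + 29 - 1) mod 3
= 30 mod 3
= 0
Index 0 → shift A

Shift A


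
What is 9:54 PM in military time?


21:54

Input: 9:54 PM
PM: 9 + 12 = 21


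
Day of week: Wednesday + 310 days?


Friday

Start: Wednesday (index 2)
(2 + 310) mod 7
= 312 mod 7
= 4
Index 4 → Friday


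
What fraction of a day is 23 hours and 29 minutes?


0.9785 (97.85%)

Total minutes: 23×60 + 29 = 1409
Day = 24×60 = 1440 minutes
Fraction = 1409/1440 ≈ 0.9785
As a percentage: 1409/1440 × 100 ≈ 97.85%


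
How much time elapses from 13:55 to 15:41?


1h 46m

End time in minutes: 15×60 + 41 = 941
Start time in minutes: 13×60 + 55 = 835
Difference = 941 - 835 = 106 minutes
= 1 hours 46 minutes


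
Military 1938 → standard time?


7:38 PM

Hour: 19
19 - 12 = 7 → PM


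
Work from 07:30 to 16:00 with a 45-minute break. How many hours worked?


Total time = (16×60+0) - (7×60+30)
= 960 - 450 = 510 min
Minus break: 510 - 45 = 465 min
= 7h 45m

7h 45m (465 minutes)


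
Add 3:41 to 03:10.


Start: 190 minutes from midnight
Add: 221 minutes
Total: 411 minutes
Hours: 411 ÷ 60 = 6 remainder 51

06:51


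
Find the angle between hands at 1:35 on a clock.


Hour hand = 1×30 + 35×0.5 = 47.5°
Minute hand = 35×6 = 210°
Difference = |47.5 - 210| = 162.5°

162.5°


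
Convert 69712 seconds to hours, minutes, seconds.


Hours: 69712 ÷ 3600 = 19 remainder 1312
Minutes: 1312 ÷ 60 = 21 remainder 52
Seconds: 52

19h 21m 52s


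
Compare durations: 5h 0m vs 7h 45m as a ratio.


20:31 (0.65)

Duration 1: 300 minutes
Duration 2: 465 minutes
Ratio = 300:465
GCD = 15
Simplified = 20:31
As a decimal: 20/31 ≈ 0.65


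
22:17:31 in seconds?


80251 seconds

Hours: 22 × 3600 = 79200
Minutes: 17 × 60 = 1020
Seconds: 31
Total = 79200 + 1020 + 31 = 80251


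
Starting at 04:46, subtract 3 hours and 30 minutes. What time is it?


Start: 286 minutes from midnight
Subtract: 210 minutes
Remaining: 286 - 210 = 76
Hours: 1, Minutes: 16

01:16


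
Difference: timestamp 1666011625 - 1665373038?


Difference = 1666011625 - 1665373038 = 638587 seconds
In hours: 638587 / 3600 ≈ 177.4
In days: 638587 / 86400 ≈ 7.39

638587 seconds (177.4 hours / 7.39 days)


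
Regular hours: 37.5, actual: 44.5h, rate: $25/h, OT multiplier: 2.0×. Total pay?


$1287.50

Regular: 37.5h × $25 = $937.50
Overtime: 44.5 - 37.5 = 7.0h
OT pay: 7.0h × $25 × 2.0 = $350.00
Total = $937.50 + $350.00 = $1287.50


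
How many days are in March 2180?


31 days

Month: March (month 3)
March has 31 days


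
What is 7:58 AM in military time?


Input: 7:58 AM
AM hour stays: 7

07:58


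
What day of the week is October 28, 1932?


Zeller's congruence:
q=28, m=10, k=32, j=19
h = (28 + ⌊13×11/5⌋ + 32 + ⌊32/4⌋ + ⌊19/4⌋ - 2×19) mod 7
= (28 + 28 + 32 + 8 + 4 - 38) mod 7
= 62 mod 7 = 6
h=6 → Friday

Friday


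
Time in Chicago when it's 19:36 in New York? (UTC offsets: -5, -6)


18:36

Time difference = UTC-6 - UTC-5 = -1 hours
New hour = (19 -1) mod 24
= 18 mod 24 = 18
Minutes unchanged → 18:36


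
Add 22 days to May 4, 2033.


May 26, 2033

Start: May 4, 2033
Add 22 days
May 4 + 22 = May 26, 2033


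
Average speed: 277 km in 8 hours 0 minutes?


34.6 km/h

Distance: 277 km
Time: 8 hours
Speed = 277 / 8 ≈ 34.6 km/h


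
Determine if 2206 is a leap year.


Rules: divisible by 4 AND (not by 100 OR by 400)
2206 ÷ 4 = 551 remainder 2 → not divisible by 4
Not divisible by 4 → not a leap year

No


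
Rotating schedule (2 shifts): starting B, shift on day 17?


Shift B

Shifts: A, B
Start: B (index 1)
Day 17: (1 + 17 - 1) mod 2
= 17 mod 2
= 1
Index 1 → shift B


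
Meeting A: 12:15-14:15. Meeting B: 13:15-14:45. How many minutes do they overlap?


Meeting A: 735-855 (in minutes from midnight)
Meeting B: 795-885
Overlap start = max(735, 795) = 795
Overlap end = min(855, 885) = 855
Overlap = max(0, 855 - 795) = 60 min

60 minutes


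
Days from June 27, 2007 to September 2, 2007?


From June 27, 2007 to September 2, 2007
Rest of June 2007: 30 - 27 = 3
Full months: July 31, August 31
Days into September 2007: 2
Total = 3 + 31 + 31 + 2 = 67 days

67 days


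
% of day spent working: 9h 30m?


Time: 570 minutes
Day: 1440 minutes
Percentage = (570/1440) × 100 ≈ 39.6%

39.6%


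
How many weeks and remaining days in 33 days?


4 weeks 5 days

Weeks: 33 ÷ 7 = 4 remainder 5


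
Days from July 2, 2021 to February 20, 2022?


From July 2, 2021 to February 20, 2022
Rest of July 2021: 31 - 2 = 29
Full months: August 31, September 30, October 31, November 30, December 31, January 31
Days into February 2022: 20
Total = 29 + 31 + 30 + 31 + 30 + 31 + 31 + 20 = 233 days

233 days


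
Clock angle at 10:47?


41.5°

Hour hand = 10×30 + 47×0.5 = 323.5°
Minute hand = 47×6 = 282°
Difference = |323.5 - 282| = 41.5°


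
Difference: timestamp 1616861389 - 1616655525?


Difference = 1616861389 - 1616655525 = 205864 seconds
In hours: 205864 / 3600 ≈ 57.2
In days: 205864 / 86400 ≈ 2.38

205864 seconds (57.2 hours / 2.38 days)


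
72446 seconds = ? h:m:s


Hours: 72446 ÷ 3600 = 20 remainder 446
Minutes: 446 ÷ 60 = 7 remainder 26
Seconds: 26

20h 7m 26s


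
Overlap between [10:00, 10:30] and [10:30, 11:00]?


0 minutes

Meeting A: 600-630 (in minutes from midnight)
Meeting B: 630-660
Overlap start = max(600, 630) = 630
Overlap end = min(630, 660) = 630
Overlap = max(0, 630 - 630) = 0 min


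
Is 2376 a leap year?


Yes

Rules: divisible by 4 AND (not by 100 OR by 400)
2376 ÷ 4 = 594 exactly → divisible by 4
2376 ÷ 100 = 23 remainder 76 → not divisible by 100
Divisible by 4 but not by 100 → leap year


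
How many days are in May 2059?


Month: May (month 5)
May has 31 days

31 days


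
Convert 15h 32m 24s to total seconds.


55944 seconds

Hours: 15 × 3600 = 54000
Minutes: 32 × 60 = 1920
Seconds: 24
Total = 54000 + 1920 + 24 = 55944


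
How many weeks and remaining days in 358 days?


51 weeks 1 days

Weeks: 358 ÷ 7 = 51 remainder 1


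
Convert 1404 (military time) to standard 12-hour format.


Hour: 14
14 - 12 = 2 → PM

2:04 PM


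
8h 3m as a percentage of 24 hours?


Total minutes: 8×60 + 3 = 483
Day = 24×60 = 1440 minutes
Fraction = 483/1440 ≈ 0.3354
As a percentage: 483/1440 × 100 ≈ 33.54%

0.3354 (33.54%)


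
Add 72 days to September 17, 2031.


Start: September 17, 2031
Add 72 days
September 17 → October 1: 30 - 17 + 1 = 14 days (72 - 14 = 58 left)
October 1 → November 1: 31 - 1 + 1 = 31 days (58 - 31 = 27 left)
November 1 + 27 = November 28, 2031

November 28, 2031


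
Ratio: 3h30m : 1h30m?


Duration 1: 210 minutes
Duration 2: 90 minutes
Ratio = 210:90
GCD = 30
Simplified = 7:3
As a decimal: 7/3 ≈ 2.33

7:3 (2.33)


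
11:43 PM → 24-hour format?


Input: 11:43 PM
PM: 11 + 12 = 23

23:43


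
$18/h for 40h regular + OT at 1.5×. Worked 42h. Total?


Regular: 40h × $18 = $720.00
Overtime: 42 - 40 = 2h
OT pay: 2h × $18 × 1.5 = $54.00
Total = $720.00 + $54.00 = $774.00

$774.00


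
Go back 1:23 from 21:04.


19:41

Start: 1264 minutes from midnight
Subtract: 83 minutes
Remaining: 1264 - 83 = 1181
Hours: 19, Minutes: 41


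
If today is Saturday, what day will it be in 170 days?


Start: Saturday (index 5)
(5 + 170) mod 7
= 175 mod 7
= 0
Index 0 → Monday

Monday


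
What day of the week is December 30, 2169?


Zeller's congruence:
q=30, m=12, k=69, j=21
h = (30 + ⌊13×13/5⌋ + 69 + ⌊69/4⌋ + ⌊21/4⌋ - 2×21) mod 7
= (30 + 33 + 69 + 17 + 5 - 42) mod 7
= 112 mod 7 = 0
h=0 → Saturday

Saturday


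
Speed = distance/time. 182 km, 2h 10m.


Distance: 182 km
Time: 2h 10m = 130 min = 130/60 = 13/6 hours
Speed = 182 ÷ (13/6) = 182 × 6 / 13 = 1092/13 = 84.0 km/h

84.0 km/h


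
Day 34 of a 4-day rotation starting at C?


Shift D

Shifts: A, B, C, D
Start: C (index 2)
Day 34: (2 + 34 - 1) mod 4
= 35 mod 4
= 3
Index 3 → shift D


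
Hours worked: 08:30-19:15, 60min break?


Total time = (19×60+15) - (8×60+30)
= 1155 - 510 = 645 min
Minus break: 645 - 60 = 585 min
= 9h 45m

9h 45m (585 minutes)


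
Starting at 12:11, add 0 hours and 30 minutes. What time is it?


Start: 731 minutes from midnight
Add: 30 minutes
Total: 761 minutes
Hours: 761 ÷ 60 = 12 remainder 41

12:41


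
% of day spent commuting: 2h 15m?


Time: 135 minutes
Day: 1440 minutes
Percentage = (135/1440) × 100 ≈ 9.4%

9.4%


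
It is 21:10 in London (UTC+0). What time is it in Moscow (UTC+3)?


00:10 (next day)

Time difference = UTC+3 - UTC+0 = +3 hours
New hour = (21 + 3) mod 24
= 24 mod 24 = 0
Minutes unchanged → 00:10; 24 ≥ 24 → next day


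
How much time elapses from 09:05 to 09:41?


End time in minutes: 9×60 + 41 = 581
Start time in minutes: 9×60 + 5 = 545
Difference = 581 - 545 = 36 minutes
= 0 hours 36 minutes

0h 36m


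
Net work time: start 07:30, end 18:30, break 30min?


10h 30m (630 minutes)

Total time = (18×60+30) - (7×60+30)
= 1110 - 450 = 660 min
Minus break: 660 - 30 = 630 min
= 10h 30m


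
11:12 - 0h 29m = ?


10:43

Start: 672 minutes from midnight
Subtract: 29 minutes
Remaining: 672 - 29 = 643
Hours: 10, Minutes: 43


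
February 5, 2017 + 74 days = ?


Start: February 5, 2017
Add 74 days
February 5 → March 1: 28 - 5 + 1 = 24 days (74 - 24 = 50 left)
March 1 → April 1: 31 - 1 + 1 = 31 days (50 - 31 = 19 left)
April 1 + 19 = April 20, 2017

April 20, 2017


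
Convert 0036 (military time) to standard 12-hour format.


Hour: 0
0 → 12 AM (midnight)

12:36 AM


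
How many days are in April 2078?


30 days

Month: April (month 4)
April has 30 days


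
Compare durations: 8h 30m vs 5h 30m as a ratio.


17:11 (1.55)

Duration 1: 510 minutes
Duration 2: 330 minutes
Ratio = 510:330
GCD = 30
Simplified = 17:11
As a decimal: 17/11 ≈ 1.55


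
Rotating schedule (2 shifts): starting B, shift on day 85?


Shifts: A, B
Start: B (index 1)
Day 85: (1 + 85 - 1) mod 2
= 85 mod 2
= 1
Index 1 → shift B

Shift B


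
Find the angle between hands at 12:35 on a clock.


Hour hand (12 ≡ 0 on the dial): 0×30 + 35×0.5 = 17.5°
Minute hand = 35×6 = 210°
Difference = |17.5 - 210| = 192.5°
Since > 180°: 360 - 192.5 = 167.5°

167.5°


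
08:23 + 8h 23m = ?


Start: 503 minutes from midnight
Add: 503 minutes
Total: 1006 minutes
Hours: 1006 ÷ 60 = 16 remainder 46

16:46


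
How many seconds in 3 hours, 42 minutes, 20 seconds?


13340 seconds

Hours: 3 × 3600 = 10800
Minutes: 42 × 60 = 2520
Seconds: 20
Total = 10800 + 2520 + 20 = 13340


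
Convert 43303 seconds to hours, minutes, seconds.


12h 1m 43s

Hours: 43303 ÷ 3600 = 12 remainder 103
Minutes: 103 ÷ 60 = 1 remainder 43
Seconds: 43


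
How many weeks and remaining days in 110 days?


Weeks: 110 ÷ 7 = 15 remainder 5

15 weeks 5 days


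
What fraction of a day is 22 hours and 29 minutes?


Total minutes: 22×60 + 29 = 1349
Day = 24×60 = 1440 minutes
Fraction = 1349/1440 ≈ 0.9368
As a percentage: 1349/1440 × 100 ≈ 93.68%

0.9368 (93.68%)


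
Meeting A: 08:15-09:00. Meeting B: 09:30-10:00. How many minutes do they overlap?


0 minutes

Meeting A: 495-540 (in minutes from midnight)
Meeting B: 570-600
Overlap start = max(495, 570) = 570
Overlap end = min(540, 600) = 540
Overlap = max(0, 540 - 570) = 0 min


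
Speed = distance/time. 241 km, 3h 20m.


Distance: 241 km
Time: 3h 20m = 200 min = 200/60 = 10/3 hours
Speed = 241 ÷ (10/3) = 241 × 3 / 10 = 723/10 = 72.3 km/h

72.3 km/h


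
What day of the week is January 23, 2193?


Zeller's congruence:
q=23, m=13, k=92, j=21
h = (23 + ⌊13×14/5⌋ + 92 + ⌊92/4⌋ + ⌊21/4⌋ - 2×21) mod 7
= (23 + 36 + 92 + 23 + 5 - 42) mod 7
= 137 mod 7 = 4
h=4 → Wednesday

Wednesday


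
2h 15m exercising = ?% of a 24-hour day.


Time: 135 minutes
Day: 1440 minutes
Percentage = (135/1440) × 100 ≈ 9.4%

9.4%


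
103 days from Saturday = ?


Thursday

Start: Saturday (index 5)
(5 + 103) mod 7
= 108 mod 7
= 3
Index 3 → Thursday


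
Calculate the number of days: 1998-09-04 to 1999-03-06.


From September 4, 1998 to March 6, 1999
Rest of September 1998: 30 - 4 = 26
Full months: October 31, November 30, December 31, January 31, February 1999 28
Days into March 1999: 6
Total = 26 + 31 + 30 + 31 + 31 + 28 + 6 = 183 days

183 days


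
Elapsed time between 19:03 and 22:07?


End time in minutes: 22×60 + 7 = 1327
Start time in minutes: 19×60 + 3 = 1143
Difference = 1327 - 1143 = 184 minutes
= 3 hours 4 minutes

3h 4m


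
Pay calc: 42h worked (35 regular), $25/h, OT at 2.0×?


$1225.00

Regular: 35h × $25 = $875.00
Overtime: 42 - 35 = 7h
OT pay: 7h × $25 × 2.0 = $350.00
Total = $875.00 + $350.00 = $1225.00


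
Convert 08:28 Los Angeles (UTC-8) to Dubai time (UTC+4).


Time difference = UTC+4 - UTC-8 = +12 hours
New hour = (8 + 12) mod 24
= 20 mod 24 = 20
Minutes unchanged → 20:28

20:28


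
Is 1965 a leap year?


No

Rules: divisible by 4 AND (not by 100 OR by 400)
1965 ÷ 4 = 491 remainder 1 → not divisible by 4
Not divisible by 4 → not a leap year


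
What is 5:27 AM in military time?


05:27

Input: 5:27 AM
AM hour stays: 5


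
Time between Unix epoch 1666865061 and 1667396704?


531643 seconds (147.7 hours / 6.15 days)

Difference = 1667396704 - 1666865061 = 531643 seconds
In hours: 531643 / 3600 ≈ 147.7
In days: 531643 / 86400 ≈ 6.15


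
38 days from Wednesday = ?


Start: Wednesday (index 2)
(2 + 38) mod 7
= 40 mod 7
= 5
Index 5 → Saturday

Saturday


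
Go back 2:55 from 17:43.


14:48

Start: 1063 minutes from midnight
Subtract: 175 minutes
Remaining: 1063 - 175 = 888
Hours: 14, Minutes: 48


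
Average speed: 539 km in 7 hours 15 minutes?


Distance: 539 km
Time: 7h 15m = 435 min = 435/60 = 29/4 hours
Speed = 539 ÷ (29/4) = 539 × 4 / 29 = 2156/29 ≈ 74.3 km/h

74.3 km/h


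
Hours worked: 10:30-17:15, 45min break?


Total time = (17×60+15) - (10×60+30)
= 1035 - 630 = 405 min
Minus break: 405 - 45 = 360 min
= 6h 0m

6h 0m (360 minutes)


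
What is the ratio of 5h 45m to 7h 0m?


Duration 1: 345 minutes
Duration 2: 420 minutes
Ratio = 345:420
GCD = 15
Simplified = 23:28
As a decimal: 23/28 ≈ 0.82

23:28 (0.82)


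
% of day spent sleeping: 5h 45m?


24.0%

Time: 345 minutes
Day: 1440 minutes
Percentage = (345/1440) × 100 ≈ 24.0%


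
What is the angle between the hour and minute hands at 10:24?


Hour hand = 10×30 + 24×0.5 = 312.0°
Minute hand = 24×6 = 144°
Difference = |312.0 - 144| = 168.0°

168.0°


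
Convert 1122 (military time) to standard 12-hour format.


Hour: 11
11 < 12 → AM

11:22 AM


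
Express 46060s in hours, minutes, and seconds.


12h 47m 40s

Hours: 46060 ÷ 3600 = 12 remainder 2860
Minutes: 2860 ÷ 60 = 47 remainder 40
Seconds: 40


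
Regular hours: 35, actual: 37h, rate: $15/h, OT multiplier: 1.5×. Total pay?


$570.00

Regular: 35h × $15 = $525.00
Overtime: 37 - 35 = 2h
OT pay: 2h × $15 × 1.5 = $45.00
Total = $525.00 + $45.00 = $570.00


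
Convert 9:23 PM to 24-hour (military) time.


21:23

Input: 9:23 PM
PM: 9 + 12 = 21


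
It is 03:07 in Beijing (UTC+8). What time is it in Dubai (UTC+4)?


Time difference = UTC+4 - UTC+8 = -4 hours
New hour = (3 -4) mod 24
= -1 mod 24 = 23
Minutes unchanged → 23:07; -1 < 0 → previous day

23:07 (previous day)
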